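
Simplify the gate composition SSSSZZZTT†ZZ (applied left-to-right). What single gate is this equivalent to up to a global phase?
Z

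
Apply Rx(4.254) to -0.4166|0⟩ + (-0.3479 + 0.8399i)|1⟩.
(0.9332 + 0.2955i)|0⟩ + (0.1837 - 0.08963i)|1⟩

Rx(4.254) = [[cos(θ/2), −i·sin(θ/2)], [−i·sin(θ/2), cos(θ/2)]]; θ = 4.254, cos(θ/2) ≈ -0.527966, sin(θ/2) ≈ 0.849266.
With a = amp(|0⟩) = -0.4166 and b = amp(|1⟩) = (-0.3479 + 0.8399i):
new amp(|0⟩) = (-0.527966)·a + (-0.849266i)·b = (0.9332 + 0.2955i)
new amp(|1⟩) = (-0.849266i)·a + (-0.527966)·b = (0.1837 - 0.08963i)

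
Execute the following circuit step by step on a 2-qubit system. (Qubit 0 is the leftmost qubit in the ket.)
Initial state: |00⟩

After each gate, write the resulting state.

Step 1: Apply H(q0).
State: 1/√2|00⟩ + 1/√2|10⟩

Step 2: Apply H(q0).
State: |00⟩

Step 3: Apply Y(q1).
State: i|01⟩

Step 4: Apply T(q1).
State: (-1/√2 + (1/√2)i)|01⟩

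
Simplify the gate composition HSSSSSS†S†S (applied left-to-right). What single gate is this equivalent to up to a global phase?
H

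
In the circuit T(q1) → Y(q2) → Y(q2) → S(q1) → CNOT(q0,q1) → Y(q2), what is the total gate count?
6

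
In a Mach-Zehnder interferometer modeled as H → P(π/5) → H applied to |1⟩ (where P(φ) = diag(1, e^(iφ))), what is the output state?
(0.09549 - 0.2939i)|0⟩ + (0.9045 + 0.2939i)|1⟩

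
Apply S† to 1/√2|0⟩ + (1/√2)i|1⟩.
1/√2|0⟩ + 1/√2|1⟩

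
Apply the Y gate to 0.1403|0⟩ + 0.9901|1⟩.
-0.9901i|0⟩ + 0.1403i|1⟩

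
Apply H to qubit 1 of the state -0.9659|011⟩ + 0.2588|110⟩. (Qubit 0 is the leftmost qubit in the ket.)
-0.683|001⟩ + 0.683|011⟩ + 0.183|100⟩ - 0.183|110⟩

H on qubit 1 mixes each pair of kets that differ only in qubit 1: amplitudes (a, b) of (|…0…⟩, |…1…⟩) become ((a + b)/√2, (a − b)/√2). Kets absent from the input have amplitude 0.
(|001⟩, |011⟩): (a, b) = (0, -0.9659) → (-0.683, 0.683)
(|100⟩, |110⟩): (a, b) = (0, 0.2588) → (0.183, -0.183)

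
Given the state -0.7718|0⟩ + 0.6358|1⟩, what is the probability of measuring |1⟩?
0.4042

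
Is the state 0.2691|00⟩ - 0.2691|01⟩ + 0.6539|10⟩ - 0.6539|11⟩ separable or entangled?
Separable

Writing the state as a|00⟩ + b|01⟩ + c|10⟩ + d|11⟩, it is a product state iff ad − bc = 0.
Here (a, b, c, d) = (0.2691, -0.2691, 0.6539, -0.6539): ad − bc = (0.2691)(-0.6539) − (-0.2691)(0.6539) = 0, so the state is separable.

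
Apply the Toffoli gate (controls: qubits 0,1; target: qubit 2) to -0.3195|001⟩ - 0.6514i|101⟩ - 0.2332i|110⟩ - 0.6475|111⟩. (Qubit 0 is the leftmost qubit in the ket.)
-0.3195|001⟩ - 0.6514i|101⟩ - 0.6475|110⟩ - 0.2332i|111⟩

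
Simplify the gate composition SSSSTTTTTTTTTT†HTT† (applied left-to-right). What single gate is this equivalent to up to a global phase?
H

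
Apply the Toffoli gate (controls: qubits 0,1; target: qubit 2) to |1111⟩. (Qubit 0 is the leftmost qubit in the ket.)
|1101⟩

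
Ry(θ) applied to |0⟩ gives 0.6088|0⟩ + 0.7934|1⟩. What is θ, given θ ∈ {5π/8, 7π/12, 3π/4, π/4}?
7π/12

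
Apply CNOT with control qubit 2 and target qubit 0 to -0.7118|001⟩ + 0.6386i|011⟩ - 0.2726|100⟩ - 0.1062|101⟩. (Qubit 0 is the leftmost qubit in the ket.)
-0.1062|001⟩ - 0.2726|100⟩ - 0.7118|101⟩ + 0.6386i|111⟩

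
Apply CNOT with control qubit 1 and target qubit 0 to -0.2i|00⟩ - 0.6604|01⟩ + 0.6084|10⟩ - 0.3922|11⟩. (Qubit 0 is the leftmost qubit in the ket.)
-0.2i|00⟩ - 0.3922|01⟩ + 0.6084|10⟩ - 0.6604|11⟩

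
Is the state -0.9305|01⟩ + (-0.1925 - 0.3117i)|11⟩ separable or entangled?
Separable

Writing the state as a|00⟩ + b|01⟩ + c|10⟩ + d|11⟩, it is a product state iff ad − bc = 0.
Here (a, b, c, d) = (0, -0.9305, 0, (-0.1925 - 0.3117i)): ad − bc = (0)(-0.1925 - 0.3117i) − (-0.9305)(0) = 0, so the state is separable.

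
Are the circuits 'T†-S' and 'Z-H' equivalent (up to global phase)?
No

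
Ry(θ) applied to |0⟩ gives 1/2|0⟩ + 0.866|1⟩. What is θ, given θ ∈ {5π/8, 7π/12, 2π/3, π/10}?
2π/3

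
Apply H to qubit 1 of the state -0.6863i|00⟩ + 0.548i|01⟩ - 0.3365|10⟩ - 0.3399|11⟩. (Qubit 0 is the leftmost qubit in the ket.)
-0.09779i|00⟩ - 0.8728i|01⟩ - 0.4783|10⟩ + 0.002404|11⟩

H on qubit 1 mixes each pair of kets that differ only in qubit 1: amplitudes (a, b) of (|…0…⟩, |…1…⟩) become ((a + b)/√2, (a − b)/√2). Kets absent from the input have amplitude 0.
(|00⟩, |01⟩): (a, b) = (-0.6863i, 0.548i) → (-0.09779i, -0.8728i)
(|10⟩, |11⟩): (a, b) = (-0.3365, -0.3399) → (-0.4783, 0.002404)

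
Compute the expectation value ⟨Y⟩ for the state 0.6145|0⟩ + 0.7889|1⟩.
0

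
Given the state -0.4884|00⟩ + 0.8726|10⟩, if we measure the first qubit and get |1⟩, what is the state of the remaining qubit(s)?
|0⟩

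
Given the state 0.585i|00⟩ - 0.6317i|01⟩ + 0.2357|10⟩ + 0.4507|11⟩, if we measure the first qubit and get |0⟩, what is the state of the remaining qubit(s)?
0.6795i|0⟩ - 0.7337i|1⟩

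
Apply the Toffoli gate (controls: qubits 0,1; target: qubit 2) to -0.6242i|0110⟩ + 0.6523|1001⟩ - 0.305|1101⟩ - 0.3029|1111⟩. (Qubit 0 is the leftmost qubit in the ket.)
-0.6242i|0110⟩ + 0.6523|1001⟩ - 0.3029|1101⟩ - 0.305|1111⟩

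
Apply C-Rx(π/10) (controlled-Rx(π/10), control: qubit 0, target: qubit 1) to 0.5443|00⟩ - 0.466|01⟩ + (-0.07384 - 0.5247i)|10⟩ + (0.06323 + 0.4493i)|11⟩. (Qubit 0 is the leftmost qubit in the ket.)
0.5443|00⟩ - 0.466|01⟩ + (-0.002645 - 0.5281i)|10⟩ + (-0.01963 + 0.4553i)|11⟩

C-Rx(π/10) leaves the control-|0⟩ kets |00⟩, |01⟩ unchanged and applies Rx(π/10) to qubit 1 on the control-|1⟩ pair (|10⟩, |11⟩).
Rx(π/10) = [[cos(θ/2), −i·sin(θ/2)], [−i·sin(θ/2), cos(θ/2)]]; θ = π/10, cos(θ/2) ≈ 0.987688, sin(θ/2) ≈ 0.156434.
With a = amp(|10⟩) = (-0.07384 - 0.5247i) and b = amp(|11⟩) = (0.06323 + 0.4493i):
new amp(|10⟩) = (0.987688)·a + (-0.156434i)·b = (-0.002645 - 0.5281i)
new amp(|11⟩) = (-0.156434i)·a + (0.987688)·b = (-0.01963 + 0.4553i)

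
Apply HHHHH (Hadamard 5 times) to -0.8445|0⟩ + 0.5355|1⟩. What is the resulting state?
-0.2185|0⟩ - 0.9758|1⟩

H² = I, so H^5 = H: a single Hadamard. With (a, b) = (-0.8445, 0.5355), H gives ((a + b)/√2, (a − b)/√2) = (-0.2185, -0.9758).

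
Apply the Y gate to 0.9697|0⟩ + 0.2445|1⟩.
-0.2445i|0⟩ + 0.9697i|1⟩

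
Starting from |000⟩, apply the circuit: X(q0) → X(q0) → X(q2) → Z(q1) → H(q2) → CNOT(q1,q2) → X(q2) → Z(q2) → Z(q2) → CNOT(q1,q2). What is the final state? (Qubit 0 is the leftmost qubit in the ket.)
-1/√2|000⟩ + 1/√2|001⟩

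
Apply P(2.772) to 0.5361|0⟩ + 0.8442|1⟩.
0.5361|0⟩ + (-0.7872 + 0.305i)|1⟩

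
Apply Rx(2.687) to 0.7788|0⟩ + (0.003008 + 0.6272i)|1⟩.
(0.7866 - 0.002931i)|0⟩ + (0.0006778 - 0.6174i)|1⟩

Rx(2.687) = [[cos(θ/2), −i·sin(θ/2)], [−i·sin(θ/2), cos(θ/2)]]; θ = 2.687, cos(θ/2) ≈ 0.225344, sin(θ/2) ≈ 0.974279.
With a = amp(|0⟩) = 0.7788 and b = amp(|1⟩) = (0.003008 + 0.6272i):
new amp(|0⟩) = (0.225344)·a + (-0.974279i)·b = (0.7866 - 0.002931i)
new amp(|1⟩) = (-0.974279i)·a + (0.225344)·b = (0.0006778 - 0.6174i)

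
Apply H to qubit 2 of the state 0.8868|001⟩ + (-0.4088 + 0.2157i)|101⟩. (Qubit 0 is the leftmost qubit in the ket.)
0.6271|000⟩ - 0.6271|001⟩ + (-0.2891 + 0.1525i)|100⟩ + (0.2891 - 0.1525i)|101⟩

H on qubit 2 mixes each pair of kets that differ only in qubit 2: amplitudes (a, b) of (|…0…⟩, |…1…⟩) become ((a + b)/√2, (a − b)/√2). Kets absent from the input have amplitude 0.
(|000⟩, |001⟩): (a, b) = (0, 0.8868) → (0.6271, -0.6271)
(|100⟩, |101⟩): (a, b) = (0, (-0.4088 + 0.2157i)) → ((-0.2891 + 0.1525i), (0.2891 - 0.1525i))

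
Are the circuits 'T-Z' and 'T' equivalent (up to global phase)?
No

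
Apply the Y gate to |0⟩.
i|1⟩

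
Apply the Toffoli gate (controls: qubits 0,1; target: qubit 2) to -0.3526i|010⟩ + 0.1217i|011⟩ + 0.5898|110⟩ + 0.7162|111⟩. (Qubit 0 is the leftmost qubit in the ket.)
-0.3526i|010⟩ + 0.1217i|011⟩ + 0.7162|110⟩ + 0.5898|111⟩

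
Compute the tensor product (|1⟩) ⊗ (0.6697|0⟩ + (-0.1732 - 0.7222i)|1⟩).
0.6697|10⟩ + (-0.1732 - 0.7222i)|11⟩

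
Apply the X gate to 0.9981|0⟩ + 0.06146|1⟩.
0.06146|0⟩ + 0.9981|1⟩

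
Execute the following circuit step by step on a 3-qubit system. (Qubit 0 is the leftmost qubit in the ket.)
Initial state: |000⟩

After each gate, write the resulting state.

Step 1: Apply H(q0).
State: 1/√2|000⟩ + 1/√2|100⟩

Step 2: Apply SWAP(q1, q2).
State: 1/√2|000⟩ + 1/√2|100⟩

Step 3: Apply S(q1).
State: 1/√2|000⟩ + 1/√2|100⟩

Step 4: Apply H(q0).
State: |000⟩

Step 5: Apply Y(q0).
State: i|100⟩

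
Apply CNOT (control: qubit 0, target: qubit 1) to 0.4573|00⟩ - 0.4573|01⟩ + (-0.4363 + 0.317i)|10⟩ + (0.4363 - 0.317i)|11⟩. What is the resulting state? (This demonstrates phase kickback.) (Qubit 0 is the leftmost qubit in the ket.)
0.4573|00⟩ - 0.4573|01⟩ + (0.4363 - 0.317i)|10⟩ + (-0.4363 + 0.317i)|11⟩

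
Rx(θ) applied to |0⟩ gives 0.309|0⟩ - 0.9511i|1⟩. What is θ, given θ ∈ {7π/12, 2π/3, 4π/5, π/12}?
4π/5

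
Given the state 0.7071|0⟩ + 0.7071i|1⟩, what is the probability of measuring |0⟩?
0.5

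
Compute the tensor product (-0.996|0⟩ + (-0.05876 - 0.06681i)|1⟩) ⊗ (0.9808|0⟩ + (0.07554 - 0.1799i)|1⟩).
-0.9769|00⟩ + (-0.07524 + 0.1792i)|01⟩ + (-0.05763 - 0.06553i)|10⟩ + (-0.01646 + 0.005524i)|11⟩

amp(|b₁b₂…⟩) = product of the factor amplitudes for bits b₁, b₂, …; only kets whose every factor amplitude is nonzero survive.
|00⟩: (-0.996)(0.9808) = -0.9769
|01⟩: (-0.996)(0.07554 - 0.1799i) = (-0.07524 + 0.1792i)
|10⟩: (-0.05876 - 0.06681i)(0.9808) = (-0.05763 - 0.06553i)
|11⟩: (-0.05876 - 0.06681i)(0.07554 - 0.1799i) = (-0.01646 + 0.005524i)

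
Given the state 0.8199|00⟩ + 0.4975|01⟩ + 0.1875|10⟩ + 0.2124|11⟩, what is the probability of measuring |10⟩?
0.03516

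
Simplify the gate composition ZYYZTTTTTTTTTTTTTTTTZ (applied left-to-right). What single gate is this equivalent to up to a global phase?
Z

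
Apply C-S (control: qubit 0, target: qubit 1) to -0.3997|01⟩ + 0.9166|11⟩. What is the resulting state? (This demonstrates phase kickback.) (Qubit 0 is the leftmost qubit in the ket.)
-0.3997|01⟩ + 0.9166i|11⟩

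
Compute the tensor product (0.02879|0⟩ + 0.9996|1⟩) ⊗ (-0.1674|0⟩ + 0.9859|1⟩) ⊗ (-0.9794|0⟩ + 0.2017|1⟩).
0.00472|000⟩ - 0.0009721|001⟩ - 0.0278|010⟩ + 0.005725|011⟩ + 0.1639|100⟩ - 0.03375|101⟩ - 0.9652|110⟩ + 0.1988|111⟩

amp(|b₁b₂…⟩) = product of the factor amplitudes for bits b₁, b₂, …; only kets whose every factor amplitude is nonzero survive.
|000⟩: (0.02879)(-0.1674)(-0.9794) = 0.00472
|001⟩: (0.02879)(-0.1674)(0.2017) = -0.0009721
|010⟩: (0.02879)(0.9859)(-0.9794) = -0.0278
|011⟩: (0.02879)(0.9859)(0.2017) = 0.005725
|100⟩: (0.9996)(-0.1674)(-0.9794) = 0.1639
|101⟩: (0.9996)(-0.1674)(0.2017) = -0.03375
|110⟩: (0.9996)(0.9859)(-0.9794) = -0.9652
|111⟩: (0.9996)(0.9859)(0.2017) = 0.1988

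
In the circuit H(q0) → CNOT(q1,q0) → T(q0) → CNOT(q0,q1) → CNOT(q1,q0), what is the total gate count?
5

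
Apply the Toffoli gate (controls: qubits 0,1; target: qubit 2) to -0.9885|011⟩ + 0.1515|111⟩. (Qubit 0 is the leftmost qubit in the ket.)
-0.9885|011⟩ + 0.1515|110⟩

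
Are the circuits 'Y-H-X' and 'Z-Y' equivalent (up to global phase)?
No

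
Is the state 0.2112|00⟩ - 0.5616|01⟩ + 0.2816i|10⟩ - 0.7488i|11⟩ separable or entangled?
Separable

Writing the state as a|00⟩ + b|01⟩ + c|10⟩ + d|11⟩, it is a product state iff ad − bc = 0.
Here (a, b, c, d) = (0.2112, -0.5616, 0.2816i, -0.7488i): ad − bc = (0.2112)(-0.7488i) − (-0.5616)(0.2816i) = 0, so the state is separable.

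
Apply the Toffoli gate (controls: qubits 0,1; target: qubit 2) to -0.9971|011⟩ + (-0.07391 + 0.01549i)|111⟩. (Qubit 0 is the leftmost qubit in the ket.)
-0.9971|011⟩ + (-0.07391 + 0.01549i)|110⟩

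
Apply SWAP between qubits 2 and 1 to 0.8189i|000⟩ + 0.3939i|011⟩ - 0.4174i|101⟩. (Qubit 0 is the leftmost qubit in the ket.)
0.8189i|000⟩ + 0.3939i|011⟩ - 0.4174i|110⟩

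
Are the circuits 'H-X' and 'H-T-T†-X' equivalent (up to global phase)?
Yes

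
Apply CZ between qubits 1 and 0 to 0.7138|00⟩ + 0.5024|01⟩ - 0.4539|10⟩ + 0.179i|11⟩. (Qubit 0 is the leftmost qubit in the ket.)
0.7138|00⟩ + 0.5024|01⟩ - 0.4539|10⟩ - 0.179i|11⟩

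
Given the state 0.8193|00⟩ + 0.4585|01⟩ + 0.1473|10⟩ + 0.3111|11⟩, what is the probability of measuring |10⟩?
0.0217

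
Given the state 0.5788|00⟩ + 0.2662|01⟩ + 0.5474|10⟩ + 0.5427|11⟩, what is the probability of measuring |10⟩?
0.2996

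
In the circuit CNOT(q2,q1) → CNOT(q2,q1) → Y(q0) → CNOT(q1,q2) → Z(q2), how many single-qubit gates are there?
2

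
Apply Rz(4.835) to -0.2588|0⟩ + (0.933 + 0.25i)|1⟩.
(0.1939 + 0.1714i)|0⟩ + (-0.8645 + 0.4308i)|1⟩

Rz(4.835) = [[e^(−iθ/2), 0], [0, e^(iθ/2)]] with e^(±iθ/2) = cos(θ/2) ± i·sin(θ/2); θ = 4.835, cos(θ/2) ≈ -0.749101, sin(θ/2) ≈ 0.662456.
With a = amp(|0⟩) = -0.2588 and b = amp(|1⟩) = (0.933 + 0.25i):
new amp(|0⟩) = (-0.749101 - 0.662456i)·a = (0.1939 + 0.1714i)
new amp(|1⟩) = (-0.749101 + 0.662456i)·b = (-0.8645 + 0.4308i)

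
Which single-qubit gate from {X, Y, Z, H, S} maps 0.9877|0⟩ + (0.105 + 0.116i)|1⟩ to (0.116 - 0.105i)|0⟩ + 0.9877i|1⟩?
Y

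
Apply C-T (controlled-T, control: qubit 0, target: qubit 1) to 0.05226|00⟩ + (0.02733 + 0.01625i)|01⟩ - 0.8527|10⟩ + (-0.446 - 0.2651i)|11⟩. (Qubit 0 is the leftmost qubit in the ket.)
0.05226|00⟩ + (0.02733 + 0.01625i)|01⟩ - 0.8527|10⟩ + (-0.1279 - 0.5028i)|11⟩

C-T leaves the control-|0⟩ kets |00⟩, |01⟩ unchanged and applies T to qubit 1 on the control-|1⟩ pair (|10⟩, |11⟩).
T = [[1, 0], [0, (1/√2 + (1/√2)i)]].
With a = amp(|10⟩) = -0.8527 and b = amp(|11⟩) = (-0.446 - 0.2651i):
new amp(|10⟩) = (1)·a = -0.8527
new amp(|11⟩) = (1/√2 + (1/√2)i)·b = (-0.1279 - 0.5028i)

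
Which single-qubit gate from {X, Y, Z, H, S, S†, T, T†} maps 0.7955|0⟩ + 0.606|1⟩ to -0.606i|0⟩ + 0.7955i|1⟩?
Y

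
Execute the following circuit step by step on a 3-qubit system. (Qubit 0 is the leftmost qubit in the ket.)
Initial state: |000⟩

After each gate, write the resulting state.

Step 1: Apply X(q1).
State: |010⟩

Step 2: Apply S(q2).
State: |010⟩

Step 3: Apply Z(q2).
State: |010⟩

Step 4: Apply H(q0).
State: 1/√2|010⟩ + 1/√2|110⟩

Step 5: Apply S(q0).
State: 1/√2|010⟩ + (1/√2)i|110⟩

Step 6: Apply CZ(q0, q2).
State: 1/√2|010⟩ + (1/√2)i|110⟩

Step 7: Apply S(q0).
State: 1/√2|010⟩ - 1/√2|110⟩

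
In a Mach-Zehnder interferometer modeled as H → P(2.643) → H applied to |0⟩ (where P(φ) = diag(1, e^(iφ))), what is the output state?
(0.06087 + 0.2391i)|0⟩ + (0.9391 - 0.2391i)|1⟩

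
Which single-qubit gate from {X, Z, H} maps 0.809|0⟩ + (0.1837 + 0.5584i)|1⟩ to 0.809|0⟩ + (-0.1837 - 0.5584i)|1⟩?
Z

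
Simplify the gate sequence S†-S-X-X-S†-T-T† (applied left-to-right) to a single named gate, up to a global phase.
S†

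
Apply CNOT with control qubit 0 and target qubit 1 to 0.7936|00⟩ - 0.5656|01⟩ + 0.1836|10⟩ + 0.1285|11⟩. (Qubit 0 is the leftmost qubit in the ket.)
0.7936|00⟩ - 0.5656|01⟩ + 0.1285|10⟩ + 0.1836|11⟩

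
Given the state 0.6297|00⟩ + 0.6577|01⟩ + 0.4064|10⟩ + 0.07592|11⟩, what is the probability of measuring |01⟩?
0.4326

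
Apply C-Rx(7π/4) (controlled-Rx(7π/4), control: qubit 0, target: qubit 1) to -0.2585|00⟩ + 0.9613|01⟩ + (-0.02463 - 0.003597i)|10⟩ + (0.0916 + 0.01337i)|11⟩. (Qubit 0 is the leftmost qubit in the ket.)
-0.2585|00⟩ + 0.9613|01⟩ + (0.02787 - 0.03173i)|10⟩ + (-0.086 - 0.002927i)|11⟩

C-Rx(7π/4) leaves the control-|0⟩ kets |00⟩, |01⟩ unchanged and applies Rx(7π/4) to qubit 1 on the control-|1⟩ pair (|10⟩, |11⟩).
Rx(7π/4) = [[cos(θ/2), −i·sin(θ/2)], [−i·sin(θ/2), cos(θ/2)]]; θ = 7π/4, cos(θ/2) ≈ -0.92388, sin(θ/2) ≈ 0.382683.
With a = amp(|10⟩) = (-0.02463 - 0.003597i) and b = amp(|11⟩) = (0.0916 + 0.01337i):
new amp(|10⟩) = (-0.92388)·a + (-0.382683i)·b = (0.02787 - 0.03173i)
new amp(|11⟩) = (-0.382683i)·a + (-0.92388)·b = (-0.086 - 0.002927i)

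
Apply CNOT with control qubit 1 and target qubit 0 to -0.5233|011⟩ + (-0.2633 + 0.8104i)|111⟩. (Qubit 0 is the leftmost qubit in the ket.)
(-0.2633 + 0.8104i)|011⟩ - 0.5233|111⟩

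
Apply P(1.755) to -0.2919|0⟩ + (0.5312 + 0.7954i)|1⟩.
-0.2919|0⟩ + (-0.8792 + 0.3765i)|1⟩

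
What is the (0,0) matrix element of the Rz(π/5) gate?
(0.9511 - 0.309i)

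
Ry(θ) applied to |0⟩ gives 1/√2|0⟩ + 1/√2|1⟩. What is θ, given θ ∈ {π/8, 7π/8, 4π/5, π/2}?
π/2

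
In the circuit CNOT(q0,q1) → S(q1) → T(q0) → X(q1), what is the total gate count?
4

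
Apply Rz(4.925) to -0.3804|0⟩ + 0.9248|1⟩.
(0.296 + 0.2389i)|0⟩ + (-0.7196 + 0.5809i)|1⟩

Rz(4.925) = [[e^(−iθ/2), 0], [0, e^(iθ/2)]] with e^(±iθ/2) = cos(θ/2) ± i·sin(θ/2); θ = 4.925, cos(θ/2) ≈ -0.778143, sin(θ/2) ≈ 0.628087.
With a = amp(|0⟩) = -0.3804 and b = amp(|1⟩) = 0.9248:
new amp(|0⟩) = (-0.778143 - 0.628087i)·a = (0.296 + 0.2389i)
new amp(|1⟩) = (-0.778143 + 0.628087i)·b = (-0.7196 + 0.5809i)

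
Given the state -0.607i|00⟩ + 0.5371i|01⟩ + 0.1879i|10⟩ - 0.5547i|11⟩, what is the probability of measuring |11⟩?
0.3077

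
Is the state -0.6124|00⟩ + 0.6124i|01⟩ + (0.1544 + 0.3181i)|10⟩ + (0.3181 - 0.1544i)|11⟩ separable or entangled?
Separable

Writing the state as a|00⟩ + b|01⟩ + c|10⟩ + d|11⟩, it is a product state iff ad − bc = 0.
Here (a, b, c, d) = (-0.6124, 0.6124i, (0.1544 + 0.3181i), (0.3181 - 0.1544i)): ad − bc = (-0.6124)(0.3181 - 0.1544i) − (0.6124i)(0.1544 + 0.3181i) = 0, so the state is separable.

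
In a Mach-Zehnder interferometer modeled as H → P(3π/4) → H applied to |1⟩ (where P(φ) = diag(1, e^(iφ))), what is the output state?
(0.8536 - (1/√8)i)|0⟩ + (0.1464 + (1/√8)i)|1⟩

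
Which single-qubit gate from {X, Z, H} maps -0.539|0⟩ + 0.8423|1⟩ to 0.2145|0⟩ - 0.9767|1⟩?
H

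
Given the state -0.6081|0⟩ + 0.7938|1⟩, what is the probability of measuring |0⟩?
0.3698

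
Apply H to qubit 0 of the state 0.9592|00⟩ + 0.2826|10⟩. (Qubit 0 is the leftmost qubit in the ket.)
0.8781|00⟩ + 0.4784|10⟩

H on qubit 0 mixes each pair of kets that differ only in qubit 0: amplitudes (a, b) of (|…0…⟩, |…1…⟩) become ((a + b)/√2, (a − b)/√2). Kets absent from the input have amplitude 0.
(|00⟩, |10⟩): (a, b) = (0.9592, 0.2826) → (0.8781, 0.4784)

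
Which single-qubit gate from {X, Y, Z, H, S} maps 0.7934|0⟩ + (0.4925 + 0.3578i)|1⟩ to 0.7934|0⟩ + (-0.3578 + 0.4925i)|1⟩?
S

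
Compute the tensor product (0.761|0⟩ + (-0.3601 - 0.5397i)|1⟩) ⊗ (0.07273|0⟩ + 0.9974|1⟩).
0.05535|00⟩ + 0.759|01⟩ + (-0.02619 - 0.03925i)|10⟩ + (-0.3592 - 0.5383i)|11⟩

amp(|b₁b₂…⟩) = product of the factor amplitudes for bits b₁, b₂, …; only kets whose every factor amplitude is nonzero survive.
|00⟩: (0.761)(0.07273) = 0.05535
|01⟩: (0.761)(0.9974) = 0.759
|10⟩: (-0.3601 - 0.5397i)(0.07273) = (-0.02619 - 0.03925i)
|11⟩: (-0.3601 - 0.5397i)(0.9974) = (-0.3592 - 0.5383i)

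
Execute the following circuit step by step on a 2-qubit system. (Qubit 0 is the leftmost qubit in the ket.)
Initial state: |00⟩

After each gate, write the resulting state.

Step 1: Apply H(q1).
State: 1/√2|00⟩ + 1/√2|01⟩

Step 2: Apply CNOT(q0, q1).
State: 1/√2|00⟩ + 1/√2|01⟩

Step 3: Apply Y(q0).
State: (1/√2)i|10⟩ + (1/√2)i|11⟩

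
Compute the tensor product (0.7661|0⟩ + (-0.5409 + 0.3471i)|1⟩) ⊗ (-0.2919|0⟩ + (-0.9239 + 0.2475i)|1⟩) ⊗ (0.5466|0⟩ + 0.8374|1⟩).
-0.1222|000⟩ - 0.1873|001⟩ + (-0.3869 + 0.1036i)|010⟩ + (-0.5927 + 0.1588i)|011⟩ + (0.0863 - 0.05538i)|100⟩ + (0.1322 - 0.08484i)|101⟩ + (0.2262 - 0.2485i)|110⟩ + (0.3465 - 0.3806i)|111⟩

amp(|b₁b₂…⟩) = product of the factor amplitudes for bits b₁, b₂, …; only kets whose every factor amplitude is nonzero survive.
|000⟩: (0.7661)(-0.2919)(0.5466) = -0.1222
|001⟩: (0.7661)(-0.2919)(0.8374) = -0.1873
|010⟩: (0.7661)(-0.9239 + 0.2475i)(0.5466) = (-0.3869 + 0.1036i)
|011⟩: (0.7661)(-0.9239 + 0.2475i)(0.8374) = (-0.5927 + 0.1588i)
|100⟩: (-0.5409 + 0.3471i)(-0.2919)(0.5466) = (0.0863 - 0.05538i)
|101⟩: (-0.5409 + 0.3471i)(-0.2919)(0.8374) = (0.1322 - 0.08484i)
|110⟩: (-0.5409 + 0.3471i)(-0.9239 + 0.2475i)(0.5466) = (0.2262 - 0.2485i)
|111⟩: (-0.5409 + 0.3471i)(-0.9239 + 0.2475i)(0.8374) = (0.3465 - 0.3806i)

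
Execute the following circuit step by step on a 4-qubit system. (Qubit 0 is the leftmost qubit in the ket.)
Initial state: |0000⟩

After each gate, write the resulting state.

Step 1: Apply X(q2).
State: |0010⟩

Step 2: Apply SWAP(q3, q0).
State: |0010⟩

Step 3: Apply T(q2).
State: (1/√2 + (1/√2)i)|0010⟩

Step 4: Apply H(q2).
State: (1/2 + (1/2)i)|0000⟩ + (-1/2 - (1/2)i)|0010⟩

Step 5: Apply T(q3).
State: (1/2 + (1/2)i)|0000⟩ + (-1/2 - (1/2)i)|0010⟩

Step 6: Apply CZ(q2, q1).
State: (1/2 + (1/2)i)|0000⟩ + (-1/2 - (1/2)i)|0010⟩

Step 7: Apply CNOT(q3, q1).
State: (1/2 + (1/2)i)|0000⟩ + (-1/2 - (1/2)i)|0010⟩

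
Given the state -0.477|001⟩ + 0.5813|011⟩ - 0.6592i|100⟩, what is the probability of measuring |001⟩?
0.2275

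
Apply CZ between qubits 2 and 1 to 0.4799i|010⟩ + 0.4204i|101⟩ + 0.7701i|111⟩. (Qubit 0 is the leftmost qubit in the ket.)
0.4799i|010⟩ + 0.4204i|101⟩ - 0.7701i|111⟩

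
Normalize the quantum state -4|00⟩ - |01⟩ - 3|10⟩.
-0.7845|00⟩ - 0.1961|01⟩ - 0.5883|10⟩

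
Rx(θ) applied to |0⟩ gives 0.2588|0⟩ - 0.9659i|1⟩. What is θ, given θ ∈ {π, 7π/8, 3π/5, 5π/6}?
5π/6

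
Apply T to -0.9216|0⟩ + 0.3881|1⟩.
-0.9216|0⟩ + (0.2744 + 0.2744i)|1⟩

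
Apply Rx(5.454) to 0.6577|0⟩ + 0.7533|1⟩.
(-0.602 - 0.3034i)|0⟩ + (-0.6895 - 0.2649i)|1⟩

Rx(5.454) = [[cos(θ/2), −i·sin(θ/2)], [−i·sin(θ/2), cos(θ/2)]]; θ = 5.454, cos(θ/2) ≈ -0.91528, sin(θ/2) ≈ 0.402817.
With a = amp(|0⟩) = 0.6577 and b = amp(|1⟩) = 0.7533:
new amp(|0⟩) = (-0.91528)·a + (-0.402817i)·b = (-0.602 - 0.3034i)
new amp(|1⟩) = (-0.402817i)·a + (-0.91528)·b = (-0.6895 - 0.2649i)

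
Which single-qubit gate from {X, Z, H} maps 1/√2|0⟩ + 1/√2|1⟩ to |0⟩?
H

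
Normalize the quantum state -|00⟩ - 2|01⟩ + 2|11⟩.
-0.3333|00⟩ - 0.6667|01⟩ + 0.6667|11⟩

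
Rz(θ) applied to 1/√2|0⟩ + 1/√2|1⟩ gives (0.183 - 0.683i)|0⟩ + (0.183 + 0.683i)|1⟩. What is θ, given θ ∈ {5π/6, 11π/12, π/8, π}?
5π/6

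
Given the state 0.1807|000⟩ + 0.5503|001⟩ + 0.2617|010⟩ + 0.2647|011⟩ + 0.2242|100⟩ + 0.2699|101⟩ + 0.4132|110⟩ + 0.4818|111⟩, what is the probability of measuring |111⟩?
0.2321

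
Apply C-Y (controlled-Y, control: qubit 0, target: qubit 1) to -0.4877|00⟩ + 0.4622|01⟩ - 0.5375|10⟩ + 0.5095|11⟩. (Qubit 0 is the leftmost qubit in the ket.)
-0.4877|00⟩ + 0.4622|01⟩ - 0.5095i|10⟩ - 0.5375i|11⟩

C-Y leaves the control-|0⟩ kets |00⟩, |01⟩ unchanged and applies Y to qubit 1 on the control-|1⟩ pair (|10⟩, |11⟩).
Y = [[0, -i], [i, 0]].
With a = amp(|10⟩) = -0.5375 and b = amp(|11⟩) = 0.5095:
new amp(|10⟩) = (-i)·b = -0.5095i
new amp(|11⟩) = (i)·a = -0.5375i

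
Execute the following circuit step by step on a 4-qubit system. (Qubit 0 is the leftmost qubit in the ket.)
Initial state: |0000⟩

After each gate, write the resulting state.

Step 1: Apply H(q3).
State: 1/√2|0000⟩ + 1/√2|0001⟩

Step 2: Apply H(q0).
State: 1/2|0000⟩ + 1/2|0001⟩ + 1/2|1000⟩ + 1/2|1001⟩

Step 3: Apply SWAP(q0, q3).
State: 1/2|0000⟩ + 1/2|0001⟩ + 1/2|1000⟩ + 1/2|1001⟩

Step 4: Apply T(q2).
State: 1/2|0000⟩ + 1/2|0001⟩ + 1/2|1000⟩ + 1/2|1001⟩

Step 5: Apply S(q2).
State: 1/2|0000⟩ + 1/2|0001⟩ + 1/2|1000⟩ + 1/2|1001⟩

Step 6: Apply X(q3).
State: 1/2|0000⟩ + 1/2|0001⟩ + 1/2|1000⟩ + 1/2|1001⟩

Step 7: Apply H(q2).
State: 1/√8|0000⟩ + 1/√8|0001⟩ + 1/√8|0010⟩ + 1/√8|0011⟩ + 1/√8|1000⟩ + 1/√8|1001⟩ + 1/√8|1010⟩ + 1/√8|1011⟩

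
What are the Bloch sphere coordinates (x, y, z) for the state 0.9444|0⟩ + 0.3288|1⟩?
(0.621, 0, 0.7838)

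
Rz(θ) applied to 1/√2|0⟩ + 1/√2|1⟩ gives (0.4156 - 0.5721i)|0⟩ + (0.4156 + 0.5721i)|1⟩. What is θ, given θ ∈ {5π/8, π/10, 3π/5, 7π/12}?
3π/5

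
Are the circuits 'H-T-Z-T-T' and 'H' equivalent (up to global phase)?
No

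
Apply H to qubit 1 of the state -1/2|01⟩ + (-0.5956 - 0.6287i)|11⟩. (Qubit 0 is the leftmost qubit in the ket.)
-1/√8|00⟩ + 1/√8|01⟩ + (-0.4212 - 0.4446i)|10⟩ + (0.4212 + 0.4446i)|11⟩

H on qubit 1 mixes each pair of kets that differ only in qubit 1: amplitudes (a, b) of (|…0…⟩, |…1…⟩) become ((a + b)/√2, (a − b)/√2). Kets absent from the input have amplitude 0.
(|00⟩, |01⟩): (a, b) = (0, -1/2) → (-1/√8, 1/√8)
(|10⟩, |11⟩): (a, b) = (0, (-0.5956 - 0.6287i)) → ((-0.4212 - 0.4446i), (0.4212 + 0.4446i))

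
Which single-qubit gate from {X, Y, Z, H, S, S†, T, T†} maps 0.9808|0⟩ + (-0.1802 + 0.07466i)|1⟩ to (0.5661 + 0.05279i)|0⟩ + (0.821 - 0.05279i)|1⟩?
H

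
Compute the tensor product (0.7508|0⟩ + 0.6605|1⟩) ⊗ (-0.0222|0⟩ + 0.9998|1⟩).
-0.01667|00⟩ + 0.7506|01⟩ - 0.01466|10⟩ + 0.6604|11⟩

amp(|b₁b₂…⟩) = product of the factor amplitudes for bits b₁, b₂, …; only kets whose every factor amplitude is nonzero survive.
|00⟩: (0.7508)(-0.0222) = -0.01667
|01⟩: (0.7508)(0.9998) = 0.7506
|10⟩: (0.6605)(-0.0222) = -0.01466
|11⟩: (0.6605)(0.9998) = 0.6604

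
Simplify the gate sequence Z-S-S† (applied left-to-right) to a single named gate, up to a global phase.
Z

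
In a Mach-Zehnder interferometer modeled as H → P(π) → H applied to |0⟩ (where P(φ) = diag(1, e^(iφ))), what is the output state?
|1⟩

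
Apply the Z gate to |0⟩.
|0⟩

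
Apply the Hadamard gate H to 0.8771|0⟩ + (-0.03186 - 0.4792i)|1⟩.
(0.5977 - 0.3388i)|0⟩ + (0.6427 + 0.3388i)|1⟩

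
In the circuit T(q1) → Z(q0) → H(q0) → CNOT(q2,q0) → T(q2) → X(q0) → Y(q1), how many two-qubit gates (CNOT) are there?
1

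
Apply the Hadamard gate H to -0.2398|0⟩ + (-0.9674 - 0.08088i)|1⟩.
(-0.8536 - 0.05719i)|0⟩ + (0.5145 + 0.05719i)|1⟩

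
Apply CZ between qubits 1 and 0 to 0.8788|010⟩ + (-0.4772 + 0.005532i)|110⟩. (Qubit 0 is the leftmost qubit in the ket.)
0.8788|010⟩ + (0.4772 - 0.005532i)|110⟩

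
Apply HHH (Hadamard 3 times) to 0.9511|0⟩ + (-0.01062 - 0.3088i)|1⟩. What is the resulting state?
(0.665 - 0.2184i)|0⟩ + (0.68 + 0.2184i)|1⟩

H² = I, so H^3 = H: a single Hadamard. With (a, b) = (0.9511, (-0.01062 - 0.3088i)), H gives ((a + b)/√2, (a − b)/√2) = ((0.665 - 0.2184i), (0.68 + 0.2184i)).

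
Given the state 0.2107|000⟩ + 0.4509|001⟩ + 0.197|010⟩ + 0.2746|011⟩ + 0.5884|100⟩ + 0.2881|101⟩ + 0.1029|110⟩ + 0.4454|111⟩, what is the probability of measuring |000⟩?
0.04439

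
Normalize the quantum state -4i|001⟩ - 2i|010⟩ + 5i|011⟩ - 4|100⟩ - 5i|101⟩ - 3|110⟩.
-0.4104i|001⟩ - 0.2052i|010⟩ + 0.513i|011⟩ - 0.4104|100⟩ - 0.513i|101⟩ - 0.3078|110⟩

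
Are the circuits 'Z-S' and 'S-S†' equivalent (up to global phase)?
No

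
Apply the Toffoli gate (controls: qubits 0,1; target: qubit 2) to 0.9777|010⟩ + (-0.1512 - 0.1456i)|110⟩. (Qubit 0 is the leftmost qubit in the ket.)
0.9777|010⟩ + (-0.1512 - 0.1456i)|111⟩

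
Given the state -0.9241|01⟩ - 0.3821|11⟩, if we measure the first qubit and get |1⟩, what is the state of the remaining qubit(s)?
-|1⟩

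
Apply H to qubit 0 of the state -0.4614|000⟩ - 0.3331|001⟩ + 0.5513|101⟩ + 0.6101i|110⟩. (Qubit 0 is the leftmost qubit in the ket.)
-0.3263|000⟩ + 0.1543|001⟩ + 0.4314i|010⟩ - 0.3263|100⟩ - 0.6254|101⟩ - 0.4314i|110⟩

H on qubit 0 mixes each pair of kets that differ only in qubit 0: amplitudes (a, b) of (|…0…⟩, |…1…⟩) become ((a + b)/√2, (a − b)/√2). Kets absent from the input have amplitude 0.
(|000⟩, |100⟩): (a, b) = (-0.4614, 0) → (-0.3263, -0.3263)
(|001⟩, |101⟩): (a, b) = (-0.3331, 0.5513) → (0.1543, -0.6254)
(|010⟩, |110⟩): (a, b) = (0, 0.6101i) → (0.4314i, -0.4314i)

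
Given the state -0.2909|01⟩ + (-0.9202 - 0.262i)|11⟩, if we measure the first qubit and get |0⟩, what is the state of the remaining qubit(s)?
-|1⟩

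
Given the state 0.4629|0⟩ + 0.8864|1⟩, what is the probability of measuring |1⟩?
0.7857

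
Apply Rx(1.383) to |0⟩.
0.7703|0⟩ - 0.6377i|1⟩

Rx(1.383) = [[cos(θ/2), −i·sin(θ/2)], [−i·sin(θ/2), cos(θ/2)]]; θ = 1.383, cos(θ/2) ≈ 0.77029, sin(θ/2) ≈ 0.637693.
With a = amp(|0⟩) = 1 and b = amp(|1⟩) = 0:
new amp(|0⟩) = (0.77029)·a + (-0.637693i)·b = 0.7703
new amp(|1⟩) = (-0.637693i)·a + (0.77029)·b = -0.6377i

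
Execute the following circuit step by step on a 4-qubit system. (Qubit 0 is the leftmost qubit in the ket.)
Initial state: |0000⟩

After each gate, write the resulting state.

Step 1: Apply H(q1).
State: 1/√2|0000⟩ + 1/√2|0100⟩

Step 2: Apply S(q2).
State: 1/√2|0000⟩ + 1/√2|0100⟩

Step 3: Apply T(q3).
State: 1/√2|0000⟩ + 1/√2|0100⟩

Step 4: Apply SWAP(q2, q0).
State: 1/√2|0000⟩ + 1/√2|0100⟩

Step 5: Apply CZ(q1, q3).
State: 1/√2|0000⟩ + 1/√2|0100⟩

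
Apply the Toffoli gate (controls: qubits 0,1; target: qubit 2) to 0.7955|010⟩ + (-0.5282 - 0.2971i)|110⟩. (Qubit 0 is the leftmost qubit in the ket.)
0.7955|010⟩ + (-0.5282 - 0.2971i)|111⟩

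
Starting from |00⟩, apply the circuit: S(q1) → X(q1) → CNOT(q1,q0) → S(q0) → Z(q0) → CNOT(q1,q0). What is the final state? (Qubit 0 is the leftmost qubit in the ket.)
-i|01⟩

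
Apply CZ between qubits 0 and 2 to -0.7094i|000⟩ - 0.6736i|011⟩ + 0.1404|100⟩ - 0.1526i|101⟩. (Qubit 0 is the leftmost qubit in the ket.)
-0.7094i|000⟩ - 0.6736i|011⟩ + 0.1404|100⟩ + 0.1526i|101⟩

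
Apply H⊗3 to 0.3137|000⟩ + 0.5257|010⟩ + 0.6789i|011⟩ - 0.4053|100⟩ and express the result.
(0.1535 + 0.24i)|000⟩ + (0.1535 - 0.24i)|001⟩ + (-0.2182 - 0.24i)|010⟩ + (-0.2182 + 0.24i)|011⟩ + (0.4401 + 0.24i)|100⟩ + (0.4401 - 0.24i)|101⟩ + (0.06834 - 0.24i)|110⟩ + (0.06834 + 0.24i)|111⟩

H⊗3 gives amp(|y⟩) = (1/2√2) Σ_x (−1)^(x·y) amp(|x⟩), where x·y is the number of positions in which both x and y have a 1.
|000⟩: (0.3137 + 0.5257 + 0.6789i - 0.4053)/(2√2) = (0.1535 + 0.24i)
|001⟩: (0.3137 + 0.5257 - 0.6789i - 0.4053)/(2√2) = (0.1535 - 0.24i)
|010⟩: (0.3137 - 0.5257 - 0.6789i - 0.4053)/(2√2) = (-0.2182 - 0.24i)
|011⟩: (0.3137 - 0.5257 + 0.6789i - 0.4053)/(2√2) = (-0.2182 + 0.24i)
|100⟩: (0.3137 + 0.5257 + 0.6789i + 0.4053)/(2√2) = (0.4401 + 0.24i)
|101⟩: (0.3137 + 0.5257 - 0.6789i + 0.4053)/(2√2) = (0.4401 - 0.24i)
|110⟩: (0.3137 - 0.5257 - 0.6789i + 0.4053)/(2√2) = (0.06834 - 0.24i)
|111⟩: (0.3137 - 0.5257 + 0.6789i + 0.4053)/(2√2) = (0.06834 + 0.24i)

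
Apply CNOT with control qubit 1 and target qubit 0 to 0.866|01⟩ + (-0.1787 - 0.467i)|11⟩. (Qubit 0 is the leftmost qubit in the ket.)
(-0.1787 - 0.467i)|01⟩ + 0.866|11⟩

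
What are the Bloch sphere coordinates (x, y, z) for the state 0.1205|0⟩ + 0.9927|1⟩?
(0.2392, 0, -0.9709)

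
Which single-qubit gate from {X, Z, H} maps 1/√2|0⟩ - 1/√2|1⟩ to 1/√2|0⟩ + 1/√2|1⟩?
Z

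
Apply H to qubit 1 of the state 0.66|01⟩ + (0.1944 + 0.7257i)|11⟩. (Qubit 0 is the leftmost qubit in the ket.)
0.4667|00⟩ - 0.4667|01⟩ + (0.1375 + 0.5131i)|10⟩ + (-0.1375 - 0.5131i)|11⟩

H on qubit 1 mixes each pair of kets that differ only in qubit 1: amplitudes (a, b) of (|…0…⟩, |…1…⟩) become ((a + b)/√2, (a − b)/√2). Kets absent from the input have amplitude 0.
(|00⟩, |01⟩): (a, b) = (0, 0.66) → (0.4667, -0.4667)
(|10⟩, |11⟩): (a, b) = (0, (0.1944 + 0.7257i)) → ((0.1375 + 0.5131i), (-0.1375 - 0.5131i))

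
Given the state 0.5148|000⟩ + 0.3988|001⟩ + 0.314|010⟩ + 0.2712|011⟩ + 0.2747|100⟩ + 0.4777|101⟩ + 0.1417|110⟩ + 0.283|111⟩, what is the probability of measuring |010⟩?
0.0986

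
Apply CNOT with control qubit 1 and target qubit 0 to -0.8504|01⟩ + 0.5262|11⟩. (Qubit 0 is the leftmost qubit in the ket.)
0.5262|01⟩ - 0.8504|11⟩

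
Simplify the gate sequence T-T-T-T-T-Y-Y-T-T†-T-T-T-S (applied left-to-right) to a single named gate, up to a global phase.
S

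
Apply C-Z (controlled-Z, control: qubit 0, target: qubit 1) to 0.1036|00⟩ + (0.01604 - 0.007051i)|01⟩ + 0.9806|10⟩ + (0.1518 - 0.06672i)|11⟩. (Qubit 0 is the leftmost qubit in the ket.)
0.1036|00⟩ + (0.01604 - 0.007051i)|01⟩ + 0.9806|10⟩ + (-0.1518 + 0.06672i)|11⟩

C-Z leaves the control-|0⟩ kets |00⟩, |01⟩ unchanged and applies Z to qubit 1 on the control-|1⟩ pair (|10⟩, |11⟩).
Z = [[1, 0], [0, -1]].
With a = amp(|10⟩) = 0.9806 and b = amp(|11⟩) = (0.1518 - 0.06672i):
new amp(|10⟩) = (1)·a = 0.9806
new amp(|11⟩) = (-1)·b = (-0.1518 + 0.06672i)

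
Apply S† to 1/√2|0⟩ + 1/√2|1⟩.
1/√2|0⟩ - (1/√2)i|1⟩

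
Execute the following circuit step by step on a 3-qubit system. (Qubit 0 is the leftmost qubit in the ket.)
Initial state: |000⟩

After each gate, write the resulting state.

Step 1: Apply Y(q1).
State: i|010⟩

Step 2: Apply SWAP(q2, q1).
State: i|001⟩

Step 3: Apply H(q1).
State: (1/√2)i|001⟩ + (1/√2)i|011⟩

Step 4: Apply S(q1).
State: (1/√2)i|001⟩ - 1/√2|011⟩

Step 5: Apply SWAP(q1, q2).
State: (1/√2)i|010⟩ - 1/√2|011⟩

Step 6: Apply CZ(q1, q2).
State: (1/√2)i|010⟩ + 1/√2|011⟩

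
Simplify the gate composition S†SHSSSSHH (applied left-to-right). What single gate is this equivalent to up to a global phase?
H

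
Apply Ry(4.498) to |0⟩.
-0.6274|0⟩ + 0.7787|1⟩

Ry(4.498) = [[cos(θ/2), −sin(θ/2)], [sin(θ/2), cos(θ/2)]]; θ = 4.498, cos(θ/2) ≈ -0.627395, sin(θ/2) ≈ 0.778701.
With a = amp(|0⟩) = 1 and b = amp(|1⟩) = 0:
new amp(|0⟩) = (-0.627395)·a + (-0.778701)·b = -0.6274
new amp(|1⟩) = (0.778701)·a + (-0.627395)·b = 0.7787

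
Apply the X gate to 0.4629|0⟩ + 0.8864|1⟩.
0.8864|0⟩ + 0.4629|1⟩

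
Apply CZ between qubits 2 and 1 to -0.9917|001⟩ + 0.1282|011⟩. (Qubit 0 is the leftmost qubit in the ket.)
-0.9917|001⟩ - 0.1282|011⟩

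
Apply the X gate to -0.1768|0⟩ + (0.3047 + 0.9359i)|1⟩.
(0.3047 + 0.9359i)|0⟩ - 0.1768|1⟩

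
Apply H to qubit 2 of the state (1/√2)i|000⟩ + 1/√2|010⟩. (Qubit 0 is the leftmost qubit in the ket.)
(1/2)i|000⟩ + (1/2)i|001⟩ + 1/2|010⟩ + 1/2|011⟩

H on qubit 2 mixes each pair of kets that differ only in qubit 2: amplitudes (a, b) of (|…0…⟩, |…1…⟩) become ((a + b)/√2, (a − b)/√2). Kets absent from the input have amplitude 0.
(|000⟩, |001⟩): (a, b) = ((1/√2)i, 0) → ((1/2)i, (1/2)i)
(|010⟩, |011⟩): (a, b) = (1/√2, 0) → (1/2, 1/2)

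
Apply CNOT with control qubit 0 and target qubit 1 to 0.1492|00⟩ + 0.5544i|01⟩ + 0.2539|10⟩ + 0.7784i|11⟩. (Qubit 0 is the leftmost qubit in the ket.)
0.1492|00⟩ + 0.5544i|01⟩ + 0.7784i|10⟩ + 0.2539|11⟩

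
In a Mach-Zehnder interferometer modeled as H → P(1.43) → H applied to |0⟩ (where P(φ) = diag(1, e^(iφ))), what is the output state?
(0.5702 + 0.4951i)|0⟩ + (0.4298 - 0.4951i)|1⟩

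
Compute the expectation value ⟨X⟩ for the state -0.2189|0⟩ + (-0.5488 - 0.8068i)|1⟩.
0.2403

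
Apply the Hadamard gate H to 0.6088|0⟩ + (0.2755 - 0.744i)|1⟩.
(0.6253 - 0.5261i)|0⟩ + (0.2357 + 0.5261i)|1⟩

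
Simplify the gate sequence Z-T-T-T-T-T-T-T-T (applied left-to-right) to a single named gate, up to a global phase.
Z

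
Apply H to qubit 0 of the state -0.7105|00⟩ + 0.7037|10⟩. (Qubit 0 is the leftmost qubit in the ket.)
-0.004808|00⟩ - |10⟩

H on qubit 0 mixes each pair of kets that differ only in qubit 0: amplitudes (a, b) of (|…0…⟩, |…1…⟩) become ((a + b)/√2, (a − b)/√2). Kets absent from the input have amplitude 0.
(|00⟩, |10⟩): (a, b) = (-0.7105, 0.7037) → (-0.004808, -1)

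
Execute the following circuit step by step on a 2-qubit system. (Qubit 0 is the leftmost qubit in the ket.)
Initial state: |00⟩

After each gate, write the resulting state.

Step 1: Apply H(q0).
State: 1/√2|00⟩ + 1/√2|10⟩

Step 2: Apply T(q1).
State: 1/√2|00⟩ + 1/√2|10⟩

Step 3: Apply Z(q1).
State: 1/√2|00⟩ + 1/√2|10⟩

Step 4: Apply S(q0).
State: 1/√2|00⟩ + (1/√2)i|10⟩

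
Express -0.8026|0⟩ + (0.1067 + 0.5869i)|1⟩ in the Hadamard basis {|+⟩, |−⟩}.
(-0.4921 + 0.415i)|+⟩ + (-0.643 - 0.415i)|−⟩

With |ψ⟩ = α|0⟩ + β|1⟩, the Hadamard-basis coefficients are ⟨+|ψ⟩ = (α + β)/√2 and ⟨−|ψ⟩ = (α − β)/√2.
Here α = -0.8026, β = (0.1067 + 0.5869i): (α + β)/√2 = (-0.4921 + 0.415i), (α − β)/√2 = (-0.643 - 0.415i).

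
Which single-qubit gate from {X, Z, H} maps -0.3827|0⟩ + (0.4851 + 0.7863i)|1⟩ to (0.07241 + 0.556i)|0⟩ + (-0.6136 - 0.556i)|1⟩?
H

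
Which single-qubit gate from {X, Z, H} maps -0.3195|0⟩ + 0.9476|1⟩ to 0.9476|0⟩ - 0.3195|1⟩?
X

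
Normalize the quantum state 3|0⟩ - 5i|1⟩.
0.5145|0⟩ - 0.8575i|1⟩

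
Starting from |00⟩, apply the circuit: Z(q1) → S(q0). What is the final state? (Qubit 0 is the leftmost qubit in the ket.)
|00⟩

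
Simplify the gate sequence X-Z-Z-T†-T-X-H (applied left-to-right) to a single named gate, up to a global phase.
H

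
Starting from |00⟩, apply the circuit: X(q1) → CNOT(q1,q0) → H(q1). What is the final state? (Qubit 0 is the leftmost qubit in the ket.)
1/√2|10⟩ - 1/√2|11⟩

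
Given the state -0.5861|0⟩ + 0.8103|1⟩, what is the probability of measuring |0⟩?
0.3435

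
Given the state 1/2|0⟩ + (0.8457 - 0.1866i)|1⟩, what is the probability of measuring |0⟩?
1/4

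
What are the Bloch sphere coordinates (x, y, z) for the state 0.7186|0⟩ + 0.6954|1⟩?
(0.9994, 0, 0.0328)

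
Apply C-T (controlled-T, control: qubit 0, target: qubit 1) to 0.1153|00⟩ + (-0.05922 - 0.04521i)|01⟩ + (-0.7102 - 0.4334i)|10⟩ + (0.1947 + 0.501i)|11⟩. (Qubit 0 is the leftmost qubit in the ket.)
0.1153|00⟩ + (-0.05922 - 0.04521i)|01⟩ + (-0.7102 - 0.4334i)|10⟩ + (-0.2166 + 0.4919i)|11⟩

C-T leaves the control-|0⟩ kets |00⟩, |01⟩ unchanged and applies T to qubit 1 on the control-|1⟩ pair (|10⟩, |11⟩).
T = [[1, 0], [0, (1/√2 + (1/√2)i)]].
With a = amp(|10⟩) = (-0.7102 - 0.4334i) and b = amp(|11⟩) = (0.1947 + 0.501i):
new amp(|10⟩) = (1)·a = (-0.7102 - 0.4334i)
new amp(|11⟩) = (1/√2 + (1/√2)i)·b = (-0.2166 + 0.4919i)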